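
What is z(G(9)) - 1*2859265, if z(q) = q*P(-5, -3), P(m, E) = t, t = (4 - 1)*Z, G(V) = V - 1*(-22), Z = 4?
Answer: -2858893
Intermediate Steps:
G(V) = 22 + V (G(V) = V + 22 = 22 + V)
t = 12 (t = (4 - 1)*4 = 3*4 = 12)
P(m, E) = 12
z(q) = 12*q (z(q) = q*12 = 12*q)
z(G(9)) - 1*2859265 = 12*(22 + 9) - 1*2859265 = 12*31 - 2859265 = 372 - 2859265 = -2858893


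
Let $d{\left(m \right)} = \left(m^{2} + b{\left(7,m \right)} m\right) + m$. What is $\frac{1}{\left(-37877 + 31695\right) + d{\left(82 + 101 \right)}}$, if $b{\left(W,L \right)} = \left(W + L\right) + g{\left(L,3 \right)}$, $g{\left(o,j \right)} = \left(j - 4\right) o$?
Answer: $\frac{1}{28771} \approx 3.4757 \cdot 10^{-5}$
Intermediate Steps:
$g{\left(o,j \right)} = o \left(-4 + j\right)$ ($g{\left(o,j \right)} = \left(j - 4\right) o = \left(-4 + j\right) o = o \left(-4 + j\right)$)
$b{\left(W,L \right)} = W$ ($b{\left(W,L \right)} = \left(W + L\right) + L \left(-4 + 3\right) = \left(L + W\right) + L \left(-1\right) = \left(L + W\right) - L = W$)
$d{\left(m \right)} = m^{2} + 8 m$ ($d{\left(m \right)} = \left(m^{2} + 7 m\right) + m = m^{2} + 8 m$)
$\frac{1}{\left(-37877 + 31695\right) + d{\left(82 + 101 \right)}} = \frac{1}{\left(-37877 + 31695\right) + \left(82 + 101\right) \left(8 + \left(82 + 101\right)\right)} = \frac{1}{-6182 + 183 \left(8 + 183\right)} = \frac{1}{-6182 + 183 \cdot 191} = \frac{1}{-6182 + 34953} = \frac{1}{28771}$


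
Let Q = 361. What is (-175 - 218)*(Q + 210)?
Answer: -224403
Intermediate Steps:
(-175 - 218)*(Q + 210) = (-175 - 218)*(361 + 210) = -393*571 = -224403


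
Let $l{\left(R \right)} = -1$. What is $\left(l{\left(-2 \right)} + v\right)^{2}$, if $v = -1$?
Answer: $4$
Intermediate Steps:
$\left(l{\left(-2 \right)} + v\right)^{2} = \left(-1 - 1\right)^{2} = \left(-2\right)^{2} = 4$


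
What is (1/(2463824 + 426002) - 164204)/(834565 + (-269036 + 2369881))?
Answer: -474520988503/8482824138660 ≈ -0.055939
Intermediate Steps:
(1/(2463824 + 426002) - 164204)/(834565 + (-269036 + 2369881)) = (1/2889826 - 164204)/(834565 + 2100845) = (1/2889826 - 164204)/2935410 = -474520988503/2889826*1/2935410 = -474520988503/8482824138660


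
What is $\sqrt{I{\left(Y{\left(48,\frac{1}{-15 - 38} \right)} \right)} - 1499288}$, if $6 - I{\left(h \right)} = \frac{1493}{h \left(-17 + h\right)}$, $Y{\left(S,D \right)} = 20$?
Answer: $\frac{i \sqrt{1349376195}}{30} \approx 1224.5 i$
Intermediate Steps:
$I{\left(h \right)} = 6 - \frac{1493}{h \left(-17 + h\right)}$
$\sqrt{I{\left(Y{\left(48,\frac{1}{-15 - 38} \right)} \right)} - 1499288} = \sqrt{\frac{-1493 - 2040 + 6 \cdot 20^{2}}{20 \left(-17 + 20\right)} - 1499288} = \sqrt{\frac{-1493 - 2040 + 6 \cdot 400}{20 \cdot 3} - 1499288} = \sqrt{\frac{1}{20} \cdot \frac{1}{3} \left(-1493 - 2040 + 2400\right) - 1499288} = \sqrt{\frac{1}{20} \cdot \frac{1}{3} \left(-1133\right) - 1499288} = \sqrt{- \frac{1133}{60} - 1499288} = \sqrt{- \frac{89958413}{60}} = \frac{i \sqrt{1349376195}}{30}$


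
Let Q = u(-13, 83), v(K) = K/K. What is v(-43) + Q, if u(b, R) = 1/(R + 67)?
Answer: 151/150 ≈ 1.0067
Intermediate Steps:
v(K) = 1
u(b, R) = 1/(67 + R)
Q = 1/150 (Q = 1/(67 + 83) = 1/150 ≈ 0.0066667)
v(-43) + Q = 1 + 1/150 = 151/150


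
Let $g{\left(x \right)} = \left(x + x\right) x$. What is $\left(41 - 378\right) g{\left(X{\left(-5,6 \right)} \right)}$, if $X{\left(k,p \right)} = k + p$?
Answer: $-674$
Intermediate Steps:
$g{\left(x \right)} = 2 x^{2}$ ($g{\left(x \right)} = 2 x x = 2 x^{2}$)
$\left(41 - 378\right) g{\left(X{\left(-5,6 \right)} \right)} = \left(41 - 378\right) 2 \left(-5 + 6\right)^{2} = - 337 \cdot 2 \cdot 1^{2} = - 337 \cdot 2 \cdot 1 = \left(-337\right) 2 = -674$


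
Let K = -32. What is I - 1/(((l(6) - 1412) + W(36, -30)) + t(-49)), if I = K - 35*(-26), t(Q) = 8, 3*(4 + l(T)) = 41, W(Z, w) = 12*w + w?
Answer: 4699937/5353 ≈ 878.00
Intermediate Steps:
W(Z, w) = 13*w
l(T) = 29/3 (l(T) = -4 + (⅓)*41 = -4 + 41/3 = 29/3)
I = 878 (I = -32 - 35*(-26) = -32 + 910 = 878)
I - 1/(((l(6) - 1412) + W(36, -30)) + t(-49)) = 878 - 1/(((29/3 - 1412) + 13*(-30)) + 8) = 878 - 1/((-4207/3 - 390) + 8) = 878 - 1/(-5377/3 + 8) = 878 - 1/(-5353/3) = 878 - 1*(-3/5353) = 878 + 3/5353 = 4699937/5353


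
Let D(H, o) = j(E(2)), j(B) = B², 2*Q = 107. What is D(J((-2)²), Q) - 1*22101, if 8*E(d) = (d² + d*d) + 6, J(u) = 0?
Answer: -353567/16 ≈ -22098.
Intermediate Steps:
Q = 107/2 (Q = (½)*107 = 107/2 ≈ 53.500)
E(d) = ¾ + d²/4 (E(d) = ((d² + d*d) + 6)/8 = ((d² + d²) + 6)/8 = (2*d² + 6)/8 = (6 + 2*d²)/8 = ¾ + d²/4)
D(H, o) = 49/16 (D(H, o) = (¾ + (¼)*2²)² = (¾ + (¼)*4)² = (¾ + 1)² = (7/4)² = 49/16)
D(J((-2)²), Q) - 1*22101 = 49/16 - 1*22101 = 49/16 - 22101 = -353567/16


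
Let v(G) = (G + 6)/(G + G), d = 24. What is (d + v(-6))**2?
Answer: 576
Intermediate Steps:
v(G) = (6 + G)/(2*G) (v(G) = (6 + G)/((2*G)) = (6 + G)*(1/(2*G)) = (6 + G)/(2*G))
(d + v(-6))**2 = (24 + (1/2)*(6 - 6)/(-6))**2 = (24 + (1/2)*(-1/6)*0)**2 = (24 + 0)**2 = 24**2 = 576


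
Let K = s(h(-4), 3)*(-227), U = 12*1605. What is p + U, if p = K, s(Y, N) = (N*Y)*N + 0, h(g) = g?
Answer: 27432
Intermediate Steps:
s(Y, N) = Y*N² (s(Y, N) = Y*N² + 0 = Y*N²)
U = 19260
K = 8172 (K = -4*3²*(-227) = -4*9*(-227) = -36*(-227) = 8172)
p = 8172
p + U = 8172 + 19260 = 27432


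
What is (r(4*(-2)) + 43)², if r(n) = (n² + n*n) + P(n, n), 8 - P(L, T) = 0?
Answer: 32041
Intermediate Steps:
P(L, T) = 8 (P(L, T) = 8 - 1*0 = 8 + 0 = 8)
r(n) = 8 + 2*n² (r(n) = (n² + n*n) + 8 = (n² + n²) + 8 = 2*n² + 8 = 8 + 2*n²)
(r(4*(-2)) + 43)² = ((8 + 2*(4*(-2))²) + 43)² = ((8 + 2*(-8)²) + 43)² = ((8 + 2*64) + 43)² = ((8 + 128) + 43)² = (136 + 43)² = 179² = 32041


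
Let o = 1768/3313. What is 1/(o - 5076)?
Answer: -3313/16815020 ≈ -0.00019703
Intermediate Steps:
o = 1768/3313 (o = 1768*(1/3313) = 1768/3313 ≈ 0.53366)
1/(o - 5076) = 1/(1768/3313 - 5076) = 1/(-16815020/3313) = -3313/16815020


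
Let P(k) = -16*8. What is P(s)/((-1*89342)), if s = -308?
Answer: 64/44671 ≈ 0.0014327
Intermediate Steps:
P(k) = -128
P(s)/((-1*89342)) = -128/((-1*89342)) = -128/(-89342) = -128*(-1/89342) = 64/44671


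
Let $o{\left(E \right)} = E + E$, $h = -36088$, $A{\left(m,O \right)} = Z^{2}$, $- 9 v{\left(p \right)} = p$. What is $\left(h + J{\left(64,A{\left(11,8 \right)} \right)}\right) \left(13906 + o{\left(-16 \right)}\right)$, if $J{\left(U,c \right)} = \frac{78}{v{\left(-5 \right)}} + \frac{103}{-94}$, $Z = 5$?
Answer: $- \frac{117206768119}{235} \approx -4.9875 \cdot 10^{8}$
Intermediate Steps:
$v{\left(p \right)} = - \frac{p}{9}$
$A{\left(m,O \right)} = 25$ ($A{\left(m,O \right)} = 5^{2} = 25$)
$J{\left(U,c \right)} = \frac{65473}{470}$ ($J{\left(U,c \right)} = \frac{78}{\left(- \frac{1}{9}\right) \left(-5\right)} + \frac{103}{-94} = \frac{78}{\frac{5}{9}} + 103 \left(- \frac{1}{94}\right) = 78 \cdot \frac{9}{5} - \frac{103}{94} = \frac{702}{5} - \frac{103}{94} = \frac{65473}{470}$)
$o{\left(E \right)} = 2 E$
$\left(h + J{\left(64,A{\left(11,8 \right)} \right)}\right) \left(13906 + o{\left(-16 \right)}\right) = \left(-36088 + \frac{65473}{470}\right) \left(13906 + 2 \left(-16\right)\right) = - \frac{16895887 \left(13906 - 32\right)}{470} = \left(- \frac{16895887}{470}\right) 13874 = - \frac{117206768119}{235}$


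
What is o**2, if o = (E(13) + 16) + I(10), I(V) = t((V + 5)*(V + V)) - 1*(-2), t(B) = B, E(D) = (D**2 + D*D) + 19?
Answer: 455625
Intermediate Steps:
E(D) = 19 + 2*D**2 (E(D) = (D**2 + D**2) + 19 = 2*D**2 + 19 = 19 + 2*D**2)
I(V) = 2 + 2*V*(5 + V) (I(V) = (V + 5)*(V + V) - 1*(-2) = (5 + V)*(2*V) + 2 = 2*V*(5 + V) + 2 = 2 + 2*V*(5 + V))
o = 675 (o = ((19 + 2*13**2) + 16) + (2 + 2*10*(5 + 10)) = ((19 + 2*169) + 16) + (2 + 2*10*15) = ((19 + 338) + 16) + (2 + 300) = (357 + 16) + 302 = 373 + 302 = 675)
o**2 = 675**2 = 455625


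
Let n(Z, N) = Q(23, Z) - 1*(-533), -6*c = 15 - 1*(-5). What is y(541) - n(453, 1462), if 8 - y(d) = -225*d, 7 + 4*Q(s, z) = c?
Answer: 1454431/12 ≈ 1.2120e+5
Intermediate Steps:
c = -10/3 (c = -(15 - 1*(-5))/6 = -(15 + 5)/6 = -1/6*20 = -10/3 ≈ -3.3333)
Q(s, z) = -31/12 (Q(s, z) = -7/4 + (1/4)*(-10/3) = -7/4 - 5/6 = -31/12)
y(d) = 8 + 225*d (y(d) = 8 - (-225)*d = 8 + 225*d)
n(Z, N) = 6365/12 (n(Z, N) = -31/12 - 1*(-533) = -31/12 + 533 = 6365/12)
y(541) - n(453, 1462) = (8 + 225*541) - 1*6365/12 = (8 + 121725) - 6365/12 = 121733 - 6365/12 = 1454431/12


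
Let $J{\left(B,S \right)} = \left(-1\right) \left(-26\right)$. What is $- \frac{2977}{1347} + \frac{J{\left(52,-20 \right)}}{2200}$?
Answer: $- \frac{3257189}{1481700} \approx -2.1983$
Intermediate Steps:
$J{\left(B,S \right)} = 26$
$- \frac{2977}{1347} + \frac{J{\left(52,-20 \right)}}{2200} = - \frac{2977}{1347} + \frac{26}{2200} = \left(-2977\right) \frac{1}{1347} + 26 \cdot \frac{1}{2200} = - \frac{2977}{1347} + \frac{13}{1100} = - \frac{3257189}{1481700}$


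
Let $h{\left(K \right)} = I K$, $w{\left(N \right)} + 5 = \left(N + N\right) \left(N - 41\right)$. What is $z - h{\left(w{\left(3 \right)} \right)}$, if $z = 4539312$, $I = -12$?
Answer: $4536516$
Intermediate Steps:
$w{\left(N \right)} = -5 + 2 N \left(-41 + N\right)$ ($w{\left(N \right)} = -5 + \left(N + N\right) \left(N - 41\right) = -5 + 2 N \left(-41 + N\right)$)
$h{\left(K \right)} = - 12 K$
$z - h{\left(w{\left(3 \right)} \right)} = 4539312 - - 12 \left(-5 - 246 + 2 \cdot 3^{2}\right) = 4539312 - - 12 \left(-5 - 246 + 2 \cdot 9\right) = 4539312 - - 12 \left(-5 - 246 + 18\right) = 4539312 - \left(-12\right) \left(-233\right) = 4539312 - 2796 = 4536516$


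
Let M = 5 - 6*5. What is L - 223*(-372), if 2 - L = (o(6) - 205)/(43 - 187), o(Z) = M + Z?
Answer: 746608/9 ≈ 82957.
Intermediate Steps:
M = -25 (M = 5 - 1*30 = 5 - 30 = -25)
o(Z) = -25 + Z
L = 4/9 (L = 2 - ((-25 + 6) - 205)/(43 - 187) = 2 - (-19 - 205)/(-144) = 2 - (-224)*(-1)/144 = 2 - 1*14/9 = 2 - 14/9 = 4/9 ≈ 0.44444)
L - 223*(-372) = 4/9 - 223*(-372) = 4/9 + 82956 = 746608/9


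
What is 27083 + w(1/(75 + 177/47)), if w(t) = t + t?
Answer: 50130680/1851 ≈ 27083.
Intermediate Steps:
w(t) = 2*t
27083 + w(1/(75 + 177/47)) = 27083 + 2/(75 + 177/47) = 27083 + 2/(3702/47) = 27083 + 2*(47/3702) = 27083 + 47/1851 = 50130680/1851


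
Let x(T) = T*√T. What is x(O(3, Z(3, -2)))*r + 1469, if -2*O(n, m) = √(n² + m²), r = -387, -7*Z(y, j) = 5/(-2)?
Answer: 1469 + 387*I*√7*1789^(¾)/392 ≈ 1469.0 + 718.51*I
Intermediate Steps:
Z(y, j) = 5/14 (Z(y, j) = -5/(7*(-2)) = -5*(-1)/(7*2) = -⅐*(-5/2) = 5/14)
O(n, m) = -√(m² + n²)/2 (O(n, m) = -√(n² + m²)/2 = -√(m² + n²)/2)
x(T) = T^(3/2)
x(O(3, Z(3, -2)))*r + 1469 = (-√((5/14)² + 3²)/2)^(3/2)*(-387) + 1469 = (-√(25/196 + 9)/2)^(3/2)*(-387) + 1469 = (-√1789/28)^(3/2)*(-387) + 1469 = -I*7*√7*1789^(¾)/2744*(-387) + 1469 = 387*I*√7*1789^(¾)/392 + 1469 = 1469 + 387*I*√7*1789^(¾)/392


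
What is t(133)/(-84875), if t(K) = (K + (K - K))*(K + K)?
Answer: -5054/12125 ≈ -0.41682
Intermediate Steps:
t(K) = 2*K² (t(K) = (K + 0)*(2*K) = K*(2*K) = 2*K²)
t(133)/(-84875) = (2*133²)/(-84875) = (2*17689)*(-1/84875) = 35378*(-1/84875) = -5054/12125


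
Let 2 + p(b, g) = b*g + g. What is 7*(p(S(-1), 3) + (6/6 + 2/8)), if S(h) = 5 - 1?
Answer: 399/4 ≈ 99.750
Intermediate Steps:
S(h) = 4
p(b, g) = -2 + g + b*g (p(b, g) = -2 + (b*g + g) = -2 + (g + b*g) = -2 + g + b*g)
7*(p(S(-1), 3) + (6/6 + 2/8)) = 7*((-2 + 3 + 4*3) + (6/6 + 2/8)) = 7*((-2 + 3 + 12) + (6*(⅙) + 2*(⅛))) = 7*(13 + (1 + ¼)) = 7*(13 + 5/4) = 7*(57/4) = 399/4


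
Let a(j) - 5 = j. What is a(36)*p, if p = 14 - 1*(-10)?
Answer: 984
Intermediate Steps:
a(j) = 5 + j
p = 24 (p = 14 + 10 = 24)
a(36)*p = (5 + 36)*24 = 41*24 = 984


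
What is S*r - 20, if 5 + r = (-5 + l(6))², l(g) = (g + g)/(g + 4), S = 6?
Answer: 916/25 ≈ 36.640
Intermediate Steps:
l(g) = 2*g/(4 + g) (l(g) = (2*g)/(4 + g) = 2*g/(4 + g))
r = 236/25 (r = -5 + (-5 + 2*6/(4 + 6))² = -5 + (-5 + 2*6/10)² = -5 + (-5 + 2*6*(⅒))² = -5 + (-5 + 6/5)² = -5 + (-19/5)² = -5 + 361/25 = 236/25 ≈ 9.4400)
S*r - 20 = 6*(236/25) - 20 = 1416/25 - 20 = 916/25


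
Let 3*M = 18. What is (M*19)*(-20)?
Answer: -2280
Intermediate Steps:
M = 6 (M = (1/3)*18 = 6)
(M*19)*(-20) = (6*19)*(-20) = 114*(-20) = -2280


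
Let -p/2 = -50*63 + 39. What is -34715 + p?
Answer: -28493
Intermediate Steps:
p = 6222 (p = -2*(-50*63 + 39) = -2*(-3150 + 39) = -2*(-3111) = 6222)
-34715 + p = -34715 + 6222 = -28493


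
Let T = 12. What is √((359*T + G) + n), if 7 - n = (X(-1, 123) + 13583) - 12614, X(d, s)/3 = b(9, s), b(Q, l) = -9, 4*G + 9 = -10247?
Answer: √809 ≈ 28.443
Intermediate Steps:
G = -2564 (G = -9/4 + (¼)*(-10247) = -9/4 - 10247/4 = -2564)
X(d, s) = -27 (X(d, s) = 3*(-9) = -27)
n = -935 (n = 7 - ((-27 + 13583) - 12614) = 7 - (13556 - 12614) = 7 - 1*942 = 7 - 942 = -935)
√((359*T + G) + n) = √((359*12 - 2564) - 935) = √((4308 - 2564) - 935) = √(1744 - 935) = √809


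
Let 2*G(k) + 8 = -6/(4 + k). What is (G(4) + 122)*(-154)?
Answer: -72457/4 ≈ -18114.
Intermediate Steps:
G(k) = -4 - 3/(4 + k) (G(k) = -4 + (-6/(4 + k))/2 = -4 - 3/(4 + k))
(G(4) + 122)*(-154) = ((-19 - 4*4)/(4 + 4) + 122)*(-154) = ((-19 - 16)/8 + 122)*(-154) = ((⅛)*(-35) + 122)*(-154) = (-35/8 + 122)*(-154) = (941/8)*(-154) = -72457/4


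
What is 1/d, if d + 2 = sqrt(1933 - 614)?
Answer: 2/1315 + sqrt(1319)/1315 ≈ 0.029139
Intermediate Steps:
d = -2 + sqrt(1319) (d = -2 + sqrt(1933 - 614) = -2 + sqrt(1319) ≈ 34.318)
1/d = 1/(-2 + sqrt(1319))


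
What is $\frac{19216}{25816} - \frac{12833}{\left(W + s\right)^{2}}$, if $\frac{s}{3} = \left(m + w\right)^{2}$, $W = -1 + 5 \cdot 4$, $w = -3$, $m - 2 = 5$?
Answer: $- \frac{30629513}{14486003} \approx -2.1144$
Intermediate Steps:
$m = 7$ ($m = 2 + 5 = 7$)
$W = 19$ ($W = -1 + 20 = 19$)
$s = 48$ ($s = 3 \left(7 - 3\right)^{2} = 3 \cdot 4^{2} = 3 \cdot 16 = 48$)
$\frac{19216}{25816} - \frac{12833}{\left(W + s\right)^{2}} = \frac{19216}{25816} - \frac{12833}{\left(19 + 48\right)^{2}} = 19216 \cdot \frac{1}{25816} - \frac{12833}{67^{2}} = \frac{2402}{3227} - \frac{12833}{4489} = - \frac{30629513}{14486003}$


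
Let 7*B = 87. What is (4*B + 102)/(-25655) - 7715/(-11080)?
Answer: 274746263/397960360 ≈ 0.69039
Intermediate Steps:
B = 87/7 (B = (⅐)*87 = 87/7 ≈ 12.429)
(4*B + 102)/(-25655) - 7715/(-11080) = (4*(87/7) + 102)/(-25655) - 7715/(-11080) = (348/7 + 102)*(-1/25655) - 7715*(-1/11080) = (1062/7)*(-1/25655) + 1543/2216 = -1062/179585 + 1543/2216 = 274746263/397960360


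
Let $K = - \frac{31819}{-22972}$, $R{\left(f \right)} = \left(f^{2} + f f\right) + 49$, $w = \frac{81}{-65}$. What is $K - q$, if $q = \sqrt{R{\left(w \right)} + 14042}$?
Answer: $\frac{31819}{22972} - \frac{\sqrt{59547597}}{65} \approx -117.33$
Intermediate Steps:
$w = - \frac{81}{65}$ ($w = 81 \left(- \frac{1}{65}\right) = - \frac{81}{65} \approx -1.2462$)
$R{\left(f \right)} = 49 + 2 f^{2}$ ($R{\left(f \right)} = \left(f^{2} + f^{2}\right) + 49 = 2 f^{2} + 49 = 49 + 2 f^{2}$)
$K = \frac{31819}{22972}$ ($K = \left(-31819\right) \left(- \frac{1}{22972}\right) = \frac{31819}{22972} \approx 1.3851$)
$q = \frac{\sqrt{59547597}}{65}$ ($q = \sqrt{\left(49 + 2 \left(- \frac{81}{65}\right)^{2}\right) + 14042} = \sqrt{\left(49 + 2 \cdot \frac{6561}{4225}\right) + 14042} = \sqrt{\left(49 + \frac{13122}{4225}\right) + 14042} = \sqrt{\frac{220147}{4225} + 14042} = \sqrt{\frac{59547597}{4225}} = \frac{\sqrt{59547597}}{65} \approx 118.72$)
$K - q = \frac{31819}{22972} - \frac{\sqrt{59547597}}{65}$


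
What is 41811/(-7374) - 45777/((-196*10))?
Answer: 42601673/2408840 ≈ 17.686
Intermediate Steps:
41811/(-7374) - 45777/((-196*10)) = 41811*(-1/7374) - 45777/(-1960) = -13937/2458 - 45777*(-1/1960) = -13937/2458 + 45777/1960 = 42601673/2408840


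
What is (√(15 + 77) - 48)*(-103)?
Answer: 4944 - 206*√23 ≈ 3956.1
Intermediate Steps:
(√(15 + 77) - 48)*(-103) = (√92 - 48)*(-103) = (2*√23 - 48)*(-103) = (-48 + 2*√23)*(-103) = 4944 - 206*√23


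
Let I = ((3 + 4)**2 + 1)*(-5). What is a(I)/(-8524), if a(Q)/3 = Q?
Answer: 375/4262 ≈ 0.087987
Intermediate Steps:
I = -250 (I = (7**2 + 1)*(-5) = (49 + 1)*(-5) = 50*(-5) = -250)
a(Q) = 3*Q
a(I)/(-8524) = (3*(-250))/(-8524) = -750*(-1/8524) = 375/4262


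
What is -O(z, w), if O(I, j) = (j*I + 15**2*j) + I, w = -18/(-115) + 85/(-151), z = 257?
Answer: -1061331/17365 ≈ -61.119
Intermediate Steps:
w = -7057/17365 (w = -18*(-1/115) + 85*(-1/151) = 18/115 - 85/151 = -7057/17365 ≈ -0.40639)
O(I, j) = I + 225*j + I*j (O(I, j) = (I*j + 225*j) + I = (225*j + I*j) + I = I + 225*j + I*j)
-O(z, w) = -(257 + 225*(-7057/17365) + 257*(-7057/17365)) = -(257 - 317565/3473 - 1813649/17365) = -1*1061331/17365 = -1061331/17365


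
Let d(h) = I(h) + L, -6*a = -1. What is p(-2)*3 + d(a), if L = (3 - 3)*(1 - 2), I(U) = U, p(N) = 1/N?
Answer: -4/3 ≈ -1.3333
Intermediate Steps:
a = ⅙ (a = -⅙*(-1) = ⅙ ≈ 0.16667)
L = 0 (L = 0*(-1) = 0)
d(h) = h (d(h) = h + 0 = h)
p(-2)*3 + d(a) = 3/(-2) + ⅙ = -½*3 + ⅙ = -3/2 + ⅙ = -4/3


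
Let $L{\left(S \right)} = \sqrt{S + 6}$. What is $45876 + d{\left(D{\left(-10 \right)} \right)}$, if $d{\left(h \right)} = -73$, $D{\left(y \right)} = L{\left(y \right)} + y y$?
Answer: $45803$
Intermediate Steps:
$L{\left(S \right)} = \sqrt{6 + S}$
$D{\left(y \right)} = y^{2} + \sqrt{6 + y}$ ($D{\left(y \right)} = \sqrt{6 + y} + y y = \sqrt{6 + y} + y^{2} = y^{2} + \sqrt{6 + y}$)
$45876 + d{\left(D{\left(-10 \right)} \right)} = 45876 - 73 = 45803$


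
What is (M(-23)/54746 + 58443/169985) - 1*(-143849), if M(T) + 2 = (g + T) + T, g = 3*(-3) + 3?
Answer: 669330906580489/4652999405 ≈ 1.4385e+5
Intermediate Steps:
g = -6 (g = -9 + 3 = -6)
M(T) = -8 + 2*T (M(T) = -2 + ((-6 + T) + T) = -2 + (-6 + 2*T) = -8 + 2*T)
(M(-23)/54746 + 58443/169985) - 1*(-143849) = ((-8 + 2*(-23))/54746 + 58443/169985) - 1*(-143849) = ((-8 - 46)*(1/54746) + 58443*(1/169985)) + 143849 = (-54*1/54746 + 58443/169985) + 143849 = (-27/27373 + 58443/169985) + 143849 = 1595170644/4652999405 + 143849 = 669330906580489/4652999405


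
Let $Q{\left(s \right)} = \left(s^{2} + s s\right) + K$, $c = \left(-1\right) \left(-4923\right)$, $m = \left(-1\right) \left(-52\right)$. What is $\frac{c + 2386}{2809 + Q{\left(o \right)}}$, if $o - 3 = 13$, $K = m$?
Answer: $\frac{7309}{3373} \approx 2.1669$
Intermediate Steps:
$m = 52$
$K = 52$
$o = 16$ ($o = 3 + 13 = 16$)
$c = 4923$
$Q{\left(s \right)} = 52 + 2 s^{2}$ ($Q{\left(s \right)} = \left(s^{2} + s s\right) + 52 = \left(s^{2} + s^{2}\right) + 52 = 2 s^{2} + 52 = 52 + 2 s^{2}$)
$\frac{c + 2386}{2809 + Q{\left(o \right)}} = \frac{4923 + 2386}{2809 + \left(52 + 2 \cdot 16^{2}\right)} = \frac{7309}{2809 + \left(52 + 2 \cdot 256\right)} = \frac{7309}{2809 + \left(52 + 512\right)} = \frac{7309}{2809 + 564} = \frac{7309}{3373}$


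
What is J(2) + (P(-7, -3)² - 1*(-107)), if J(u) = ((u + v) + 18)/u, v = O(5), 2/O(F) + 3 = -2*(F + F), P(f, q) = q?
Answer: 2897/23 ≈ 125.96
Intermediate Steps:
O(F) = 2/(-3 - 4*F) (O(F) = 2/(-3 - 2*(F + F)) = 2/(-3 - 4*F))
v = -2/23 (v = -2/(3 + 4*5) = -2/(3 + 20) = -2/23 ≈ -0.086957)
J(u) = (412/23 + u)/u (J(u) = ((u - 2/23) + 18)/u = ((-2/23 + u) + 18)/u = (412/23 + u)/u)
J(2) + (P(-7, -3)² - 1*(-107)) = (412/23 + 2)/2 + ((-3)² - 1*(-107)) = (½)*(458/23) + (9 + 107) = 229/23 + 116 = 2897/23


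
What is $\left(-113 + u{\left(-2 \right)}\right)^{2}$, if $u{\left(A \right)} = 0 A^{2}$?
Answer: $12769$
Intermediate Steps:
$u{\left(A \right)} = 0$
$\left(-113 + u{\left(-2 \right)}\right)^{2} = \left(-113 + 0\right)^{2} = \left(-113\right)^{2} = 12769$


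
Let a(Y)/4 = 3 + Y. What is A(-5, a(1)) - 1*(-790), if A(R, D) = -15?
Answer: 775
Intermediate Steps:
a(Y) = 12 + 4*Y (a(Y) = 4*(3 + Y) = 12 + 4*Y)
A(-5, a(1)) - 1*(-790) = -15 - 1*(-790) = -15 + 790 = 775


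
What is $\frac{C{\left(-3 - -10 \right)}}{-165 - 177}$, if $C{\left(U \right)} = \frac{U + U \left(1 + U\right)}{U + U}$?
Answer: $- \frac{1}{76} \approx -0.013158$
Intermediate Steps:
$C{\left(U \right)} = \frac{U + U \left(1 + U\right)}{2 U}$
$\frac{C{\left(-3 - -10 \right)}}{-165 - 177} = \frac{1 + \frac{-3 - -10}{2}}{-165 - 177} = \frac{1 + \frac{-3 + 10}{2}}{-165 - 177} = \frac{1 + \frac{1}{2} \cdot 7}{-342} = \left(1 + \frac{7}{2}\right) \left(- \frac{1}{342}\right) = \frac{9}{2} \left(- \frac{1}{342}\right) = - \frac{1}{76}$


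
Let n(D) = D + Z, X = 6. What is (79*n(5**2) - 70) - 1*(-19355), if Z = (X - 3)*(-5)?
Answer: 20075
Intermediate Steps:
Z = -15 (Z = (6 - 3)*(-5) = 3*(-5) = -15)
n(D) = -15 + D (n(D) = D - 15 = -15 + D)
(79*n(5**2) - 70) - 1*(-19355) = (79*(-15 + 5**2) - 70) - 1*(-19355) = (79*(-15 + 25) - 70) + 19355 = (79*10 - 70) + 19355 = (790 - 70) + 19355 = 720 + 19355 = 20075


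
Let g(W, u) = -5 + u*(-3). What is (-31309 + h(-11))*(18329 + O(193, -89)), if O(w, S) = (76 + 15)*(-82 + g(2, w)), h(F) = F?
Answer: 1324115640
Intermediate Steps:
g(W, u) = -5 - 3*u
O(w, S) = -7917 - 273*w (O(w, S) = (76 + 15)*(-82 + (-5 - 3*w)) = 91*(-87 - 3*w) = -7917 - 273*w)
(-31309 + h(-11))*(18329 + O(193, -89)) = (-31309 - 11)*(18329 + (-7917 - 273*193)) = -31320*(18329 + (-7917 - 52689)) = -31320*(18329 - 60606) = -31320*(-42277) = 1324115640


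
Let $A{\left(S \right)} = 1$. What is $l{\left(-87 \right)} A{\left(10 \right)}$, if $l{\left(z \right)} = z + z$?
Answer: $-174$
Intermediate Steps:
$l{\left(z \right)} = 2 z$
$l{\left(-87 \right)} A{\left(10 \right)} = 2 \left(-87\right) 1 = \left(-174\right) 1 = -174$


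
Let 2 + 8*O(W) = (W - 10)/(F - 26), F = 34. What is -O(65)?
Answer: -39/64 ≈ -0.60938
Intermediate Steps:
O(W) = -13/32 + W/64 (O(W) = -1/4 + ((W - 10)/(34 - 26))/8 = -1/4 + ((-10 + W)/8)/8 = -1/4 + ((-10 + W)*(1/8))/8 = -1/4 + (-5/4 + W/8)/8 = -1/4 + (-5/32 + W/64) = -13/32 + W/64)
-O(65) = -(-13/32 + (1/64)*65) = -(-13/32 + 65/64) = -1*39/64 = -39/64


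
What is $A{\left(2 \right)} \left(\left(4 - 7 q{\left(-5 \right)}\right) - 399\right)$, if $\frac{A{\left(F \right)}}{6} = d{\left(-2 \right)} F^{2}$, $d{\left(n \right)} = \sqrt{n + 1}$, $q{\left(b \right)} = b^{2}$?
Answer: $- 13680 i \approx - 13680.0 i$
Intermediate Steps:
$d{\left(n \right)} = \sqrt{1 + n}$
$A{\left(F \right)} = 6 i F^{2}$ ($A{\left(F \right)} = 6 \sqrt{1 - 2} F^{2} = 6 \sqrt{-1} F^{2} = 6 i F^{2}$)
$A{\left(2 \right)} \left(\left(4 - 7 q{\left(-5 \right)}\right) - 399\right) = 6 i 2^{2} \left(\left(4 - 7 \left(-5\right)^{2}\right) - 399\right) = 6 i 4 \left(\left(4 - 175\right) - 399\right) = 24 i \left(\left(4 - 175\right) - 399\right) = 24 i \left(-171 - 399\right) = 24 i \left(-570\right) = - 13680 i$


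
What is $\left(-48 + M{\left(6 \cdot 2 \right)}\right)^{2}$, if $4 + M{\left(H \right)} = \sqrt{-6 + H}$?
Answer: $\left(52 - \sqrt{6}\right)^{2} \approx 2455.3$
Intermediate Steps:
$M{\left(H \right)} = -4 + \sqrt{-6 + H}$
$\left(-48 + M{\left(6 \cdot 2 \right)}\right)^{2} = \left(-48 - \left(4 - \sqrt{-6 + 6 \cdot 2}\right)\right)^{2} = \left(-48 - \left(4 - \sqrt{-6 + 12}\right)\right)^{2} = \left(-48 - \left(4 - \sqrt{6}\right)\right)^{2} = \left(-52 + \sqrt{6}\right)^{2}$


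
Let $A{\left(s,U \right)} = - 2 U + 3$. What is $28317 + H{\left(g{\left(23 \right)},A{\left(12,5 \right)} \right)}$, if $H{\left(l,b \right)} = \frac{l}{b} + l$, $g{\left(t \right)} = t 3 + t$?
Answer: $\frac{198771}{7} \approx 28396.0$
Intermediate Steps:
$A{\left(s,U \right)} = 3 - 2 U$
$g{\left(t \right)} = 4 t$ ($g{\left(t \right)} = 3 t + t = 4 t$)
$H{\left(l,b \right)} = l + \frac{l}{b}$ ($H{\left(l,b \right)} = \frac{l}{b} + l = l + \frac{l}{b}$)
$28317 + H{\left(g{\left(23 \right)},A{\left(12,5 \right)} \right)} = 28317 + \left(4 \cdot 23 + \frac{4 \cdot 23}{3 - 10}\right) = 28317 + \left(92 + \frac{92}{3 - 10}\right) = 28317 + \left(92 + \frac{92}{-7}\right) = 28317 + \left(92 + 92 \left(- \frac{1}{7}\right)\right) = 28317 + \left(92 - \frac{92}{7}\right) = 28317 + \frac{552}{7} = \frac{198771}{7}$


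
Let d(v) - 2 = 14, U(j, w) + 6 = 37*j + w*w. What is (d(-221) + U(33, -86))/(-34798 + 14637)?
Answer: -8627/20161 ≈ -0.42791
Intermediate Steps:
U(j, w) = -6 + w² + 37*j (U(j, w) = -6 + (37*j + w*w) = -6 + (37*j + w²) = -6 + (w² + 37*j) = -6 + w² + 37*j)
d(v) = 16 (d(v) = 2 + 14 = 16)
(d(-221) + U(33, -86))/(-34798 + 14637) = (16 + (-6 + (-86)² + 37*33))/(-34798 + 14637) = (16 + (-6 + 7396 + 1221))/(-20161) = (16 + 8611)*(-1/20161) = 8627*(-1/20161) = -8627/20161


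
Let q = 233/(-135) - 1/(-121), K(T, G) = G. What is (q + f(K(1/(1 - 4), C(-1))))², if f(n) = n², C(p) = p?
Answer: 137428729/266832225 ≈ 0.51504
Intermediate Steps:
q = -28058/16335 (q = 233*(-1/135) - 1*(-1/121) = -233/135 + 1/121 = -28058/16335 ≈ -1.7177)
(q + f(K(1/(1 - 4), C(-1))))² = (-28058/16335 + (-1)²)² = (-28058/16335 + 1)² = (-11723/16335)² = 137428729/266832225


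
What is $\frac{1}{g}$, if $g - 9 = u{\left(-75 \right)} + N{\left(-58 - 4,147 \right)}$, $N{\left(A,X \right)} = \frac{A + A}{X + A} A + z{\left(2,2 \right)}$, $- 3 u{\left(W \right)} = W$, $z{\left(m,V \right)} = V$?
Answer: $\frac{85}{10748} \approx 0.0079084$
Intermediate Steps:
$u{\left(W \right)} = - \frac{W}{3}$
$N{\left(A,X \right)} = 2 + \frac{2 A^{2}}{A + X}$ ($N{\left(A,X \right)} = \frac{A + A}{X + A} A + 2 = \frac{2 A}{A + X} A + 2 = \frac{2 A^{2}}{A + X} + 2 = 2 + \frac{2 A^{2}}{A + X}$)
$g = \frac{10748}{85}$ ($g = 9 - \left(-25 - \frac{2 \left(\left(-58 - 4\right) + 147 + \left(-58 - 4\right)^{2}\right)}{\left(-58 - 4\right) + 147}\right) = 9 + \left(25 + \frac{2 \left(-62 + 147 + \left(-62\right)^{2}\right)}{-62 + 147}\right) = 9 + \left(25 + \frac{2 \left(-62 + 147 + 3844\right)}{85}\right) = 9 + \left(25 + 2 \cdot \frac{1}{85} \cdot 3929\right) = 9 + \left(25 + \frac{7858}{85}\right) = 9 + \frac{9983}{85} = \frac{10748}{85} \approx 126.45$)
$\frac{1}{g} = \frac{1}{\frac{10748}{85}} = \frac{85}{10748}$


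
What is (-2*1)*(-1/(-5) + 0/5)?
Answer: -⅖ ≈ -0.40000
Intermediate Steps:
(-2*1)*(-1/(-5) + 0/5) = -2*(-1*(-⅕) + 0*(⅕)) = -2*(⅕ + 0) = -2*⅕ = -⅖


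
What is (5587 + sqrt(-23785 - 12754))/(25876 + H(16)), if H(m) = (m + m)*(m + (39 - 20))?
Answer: 5587/26996 + I*sqrt(36539)/26996 ≈ 0.20696 + 0.0070807*I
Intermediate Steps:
H(m) = 2*m*(19 + m) (H(m) = (2*m)*(m + 19) = (2*m)*(19 + m) = 2*m*(19 + m))
(5587 + sqrt(-23785 - 12754))/(25876 + H(16)) = (5587 + sqrt(-23785 - 12754))/(25876 + 2*16*(19 + 16)) = (5587 + sqrt(-36539))/(25876 + 2*16*35) = (5587 + I*sqrt(36539))/(25876 + 1120) = (5587 + I*sqrt(36539))/26996 = (5587 + I*sqrt(36539))*(1/26996) = 5587/26996 + I*sqrt(36539)/26996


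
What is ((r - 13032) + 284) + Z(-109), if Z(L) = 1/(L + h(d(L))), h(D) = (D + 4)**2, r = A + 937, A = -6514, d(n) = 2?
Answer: -1337726/73 ≈ -18325.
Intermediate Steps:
r = -5577 (r = -6514 + 937 = -5577)
h(D) = (4 + D)**2
Z(L) = 1/(36 + L) (Z(L) = 1/(L + (4 + 2)**2) = 1/(L + 6**2) = 1/(L + 36) = 1/(36 + L))
((r - 13032) + 284) + Z(-109) = ((-5577 - 13032) + 284) + 1/(36 - 109) = (-18609 + 284) + 1/(-73) = -18325 - 1/73 = -1337726/73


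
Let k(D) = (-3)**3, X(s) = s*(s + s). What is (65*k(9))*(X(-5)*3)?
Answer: -263250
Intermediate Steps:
X(s) = 2*s**2 (X(s) = s*(2*s) = 2*s**2)
k(D) = -27
(65*k(9))*(X(-5)*3) = (65*(-27))*((2*(-5)**2)*3) = -1755*2*25*3 = -87750*3 = -1755*150 = -263250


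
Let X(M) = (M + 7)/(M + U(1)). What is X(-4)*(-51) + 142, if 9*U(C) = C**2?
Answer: 6347/35 ≈ 181.34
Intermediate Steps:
U(C) = C**2/9
X(M) = (7 + M)/(1/9 + M) (X(M) = (M + 7)/(M + (1/9)*1**2) = (7 + M)/(M + (1/9)*1) = (7 + M)/(M + 1/9) = (7 + M)/(1/9 + M))
X(-4)*(-51) + 142 = (9*(7 - 4)/(1 + 9*(-4)))*(-51) + 142 = (9*3/(1 - 36))*(-51) + 142 = (9*3/(-35))*(-51) + 142 = (9*(-1/35)*3)*(-51) + 142 = -27/35*(-51) + 142 = 1377/35 + 142 = 6347/35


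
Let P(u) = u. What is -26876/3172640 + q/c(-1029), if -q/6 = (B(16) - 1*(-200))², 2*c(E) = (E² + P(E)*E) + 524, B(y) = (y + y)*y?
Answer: -2419642331297/840038135480 ≈ -2.8804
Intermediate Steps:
B(y) = 2*y² (B(y) = (2*y)*y = 2*y²)
c(E) = 262 + E² (c(E) = ((E² + E*E) + 524)/2 = ((E² + E²) + 524)/2 = (2*E² + 524)/2 = (524 + 2*E²)/2 = 262 + E²)
q = -3041664 (q = -6*(2*16² - 1*(-200))² = -6*(2*256 + 200)² = -6*(512 + 200)² = -6*712² = -6*506944 = -3041664)
-26876/3172640 + q/c(-1029) = -26876/3172640 - 3041664/(262 + (-1029)²) = -26876*1/3172640 - 3041664/(262 + 1058841) = -6719/793160 - 3041664/1059103 = -2419642331297/840038135480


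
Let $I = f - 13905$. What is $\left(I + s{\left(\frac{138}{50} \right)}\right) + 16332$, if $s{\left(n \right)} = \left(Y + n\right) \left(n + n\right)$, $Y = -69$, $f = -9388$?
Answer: $- \frac{4579153}{625} \approx -7326.6$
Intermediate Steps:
$s{\left(n \right)} = 2 n \left(-69 + n\right)$ ($s{\left(n \right)} = \left(-69 + n\right) \left(n + n\right) = \left(-69 + n\right) 2 n = 2 n \left(-69 + n\right)$)
$I = -23293$ ($I = -9388 - 13905 = -23293$)
$\left(I + s{\left(\frac{138}{50} \right)}\right) + 16332 = \left(-23293 + 2 \cdot \frac{138}{50} \left(-69 + \frac{138}{50}\right)\right) + 16332 = \left(-23293 + 2 \cdot 138 \cdot \frac{1}{50} \left(-69 + 138 \cdot \frac{1}{50}\right)\right) + 16332 = \left(-23293 + 2 \cdot \frac{69}{25} \left(-69 + \frac{69}{25}\right)\right) + 16332 = \left(-23293 + 2 \cdot \frac{69}{25} \left(- \frac{1656}{25}\right)\right) + 16332 = \left(-23293 - \frac{228528}{625}\right) + 16332 = - \frac{14786653}{625} + 16332 = - \frac{4579153}{625}$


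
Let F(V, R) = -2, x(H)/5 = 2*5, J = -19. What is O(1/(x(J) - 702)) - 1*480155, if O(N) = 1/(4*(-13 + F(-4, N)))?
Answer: -28809301/60 ≈ -4.8016e+5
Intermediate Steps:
x(H) = 50 (x(H) = 5*(2*5) = 5*10 = 50)
O(N) = -1/60 (O(N) = 1/(4*(-13 - 2)) = 1/(4*(-15)) = 1/(-60) = -1/60)
O(1/(x(J) - 702)) - 1*480155 = -1/60 - 1*480155 = -1/60 - 480155 = -28809301/60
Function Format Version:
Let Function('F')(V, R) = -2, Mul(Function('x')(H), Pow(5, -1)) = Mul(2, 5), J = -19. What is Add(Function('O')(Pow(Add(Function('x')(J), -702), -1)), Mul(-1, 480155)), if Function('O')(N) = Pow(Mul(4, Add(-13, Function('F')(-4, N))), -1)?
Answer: Rational(-28809301, 60) ≈ -4.8016e+5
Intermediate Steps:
Function('x')(H) = 50 (Function('x')(H) = Mul(5, Mul(2, 5)) = Mul(5, 10) = 50)
Function('O')(N) = Rational(-1, 60) (Function('O')(N) = Pow(Mul(4, Add(-13, -2)), -1) = Pow(Mul(4, -15), -1) = Pow(-60, -1) = Rational(-1, 60))
Add(Function('O')(Pow(Add(Function('x')(J), -702), -1)), Mul(-1, 480155)) = Add(Rational(-1, 60), Mul(-1, 480155)) = Add(Rational(-1, 60), -480155) = Rational(-28809301, 60)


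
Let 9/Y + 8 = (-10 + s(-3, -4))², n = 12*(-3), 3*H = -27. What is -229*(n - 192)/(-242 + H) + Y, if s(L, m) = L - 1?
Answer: -9813597/47188 ≈ -207.97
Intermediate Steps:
H = -9 (H = (⅓)*(-27) = -9)
n = -36
s(L, m) = -1 + L
Y = 9/188 (Y = 9/(-8 + (-10 + (-1 - 3))²) = 9/(-8 + (-10 - 4)²) = 9/(-8 + (-14)²) = 9/(-8 + 196) = 9/188 ≈ 0.047872)
-229*(n - 192)/(-242 + H) + Y = -229*(-36 - 192)/(-242 - 9) + 9/188 = -(-52212)/(-251) + 9/188 = -(-52212)*(-1)/251 + 9/188 = -229*228/251 + 9/188 = -52212/251 + 9/188 = -9813597/47188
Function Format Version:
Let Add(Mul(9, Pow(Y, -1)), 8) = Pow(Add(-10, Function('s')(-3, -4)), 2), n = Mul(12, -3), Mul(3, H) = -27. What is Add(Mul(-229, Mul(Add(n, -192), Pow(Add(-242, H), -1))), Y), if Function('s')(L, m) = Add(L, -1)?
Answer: Rational(-9813597, 47188) ≈ -207.97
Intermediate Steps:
H = -9 (H = Mul(Rational(1, 3), -27) = -9)
n = -36
Function('s')(L, m) = Add(-1, L)
Y = Rational(9, 188) (Y = Mul(9, Pow(Add(-8, Pow(Add(-10, Add(-1, -3)), 2)), -1)) = Mul(9, Pow(Add(-8, Pow(Add(-10, -4), 2)), -1)) = Mul(9, Pow(Add(-8, Pow(-14, 2)), -1)) = Mul(9, Pow(Add(-8, 196), -1)) = Mul(9, Pow(188, -1)) = Mul(9, Rational(1, 188)) = Rational(9, 188) ≈ 0.047872)
Add(Mul(-229, Mul(Add(n, -192), Pow(Add(-242, H), -1))), Y) = Add(Mul(-229, Mul(Add(-36, -192), Pow(Add(-242, -9), -1))), Rational(9, 188)) = Add(Mul(-229, Mul(-228, Pow(-251, -1))), Rational(9, 188)) = Add(Mul(-229, Mul(-228, Rational(-1, 251))), Rational(9, 188)) = Add(Mul(-229, Rational(228, 251)), Rational(9, 188)) = Add(Rational(-52212, 251), Rational(9, 188)) = Rational(-9813597, 47188)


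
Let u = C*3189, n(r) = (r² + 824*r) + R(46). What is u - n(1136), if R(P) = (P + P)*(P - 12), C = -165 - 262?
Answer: -3591391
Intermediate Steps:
C = -427
R(P) = 2*P*(-12 + P) (R(P) = (2*P)*(-12 + P) = 2*P*(-12 + P))
n(r) = 3128 + r² + 824*r (n(r) = (r² + 824*r) + 2*46*(-12 + 46) = (r² + 824*r) + 2*46*34 = (r² + 824*r) + 3128 = 3128 + r² + 824*r)
u = -1361703 (u = -427*3189 = -1361703)
u - n(1136) = -1361703 - (3128 + 1136² + 824*1136) = -1361703 - (3128 + 1290496 + 936064) = -1361703 - 1*2229688 = -1361703 - 2229688 = -3591391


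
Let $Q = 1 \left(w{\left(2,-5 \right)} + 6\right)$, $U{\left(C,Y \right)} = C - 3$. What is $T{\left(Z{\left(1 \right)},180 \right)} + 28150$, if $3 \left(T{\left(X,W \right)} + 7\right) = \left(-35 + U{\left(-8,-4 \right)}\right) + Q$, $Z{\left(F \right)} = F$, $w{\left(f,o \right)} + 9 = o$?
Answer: $28125$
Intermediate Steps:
$w{\left(f,o \right)} = -9 + o$
$U{\left(C,Y \right)} = -3 + C$
$Q = -8$ ($Q = 1 \left(\left(-9 - 5\right) + 6\right) = 1 \left(-14 + 6\right) = 1 \left(-8\right) = -8$)
$T{\left(X,W \right)} = -25$ ($T{\left(X,W \right)} = -7 + \frac{\left(-35 - 11\right) - 8}{3} = -7 + \frac{-46 - 8}{3} = -7 + \frac{1}{3} \left(-54\right) = -7 - 18 = -25$)
$T{\left(Z{\left(1 \right)},180 \right)} + 28150 = -25 + 28150 = 28125$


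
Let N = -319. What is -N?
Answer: 319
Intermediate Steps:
-N = -1*(-319) = 319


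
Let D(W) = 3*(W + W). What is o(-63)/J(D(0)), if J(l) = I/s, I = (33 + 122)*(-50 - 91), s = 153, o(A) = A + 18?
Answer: 459/1457 ≈ 0.31503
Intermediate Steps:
o(A) = 18 + A
I = -21855 (I = 155*(-141) = -21855)
D(W) = 6*W (D(W) = 3*(2*W) = 6*W)
J(l) = -7285/51 (J(l) = -21855/153 = -21855*1/153 = -7285/51)
o(-63)/J(D(0)) = (18 - 63)/(-7285/51) = -45*(-51/7285) = 459/1457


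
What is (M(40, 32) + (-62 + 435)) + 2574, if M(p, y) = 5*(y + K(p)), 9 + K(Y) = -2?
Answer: 3052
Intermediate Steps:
K(Y) = -11 (K(Y) = -9 - 2 = -11)
M(p, y) = -55 + 5*y (M(p, y) = 5*(y - 11) = 5*(-11 + y) = -55 + 5*y)
(M(40, 32) + (-62 + 435)) + 2574 = ((-55 + 5*32) + (-62 + 435)) + 2574 = ((-55 + 160) + 373) + 2574 = (105 + 373) + 2574 = 478 + 2574 = 3052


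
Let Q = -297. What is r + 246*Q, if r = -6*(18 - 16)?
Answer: -73074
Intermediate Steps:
r = -12 (r = -6*2 = -12)
r + 246*Q = -12 + 246*(-297) = -12 - 73062 = -73074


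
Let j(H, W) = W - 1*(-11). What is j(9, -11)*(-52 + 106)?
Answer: 0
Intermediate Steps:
j(H, W) = 11 + W (j(H, W) = W + 11 = 11 + W)
j(9, -11)*(-52 + 106) = (11 - 11)*(-52 + 106) = 0*54 = 0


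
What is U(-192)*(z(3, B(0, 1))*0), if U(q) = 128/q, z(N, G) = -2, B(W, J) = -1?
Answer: 0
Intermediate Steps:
U(-192)*(z(3, B(0, 1))*0) = (128/(-192))*(-2*0) = (128*(-1/192))*0 = -⅔*0 = 0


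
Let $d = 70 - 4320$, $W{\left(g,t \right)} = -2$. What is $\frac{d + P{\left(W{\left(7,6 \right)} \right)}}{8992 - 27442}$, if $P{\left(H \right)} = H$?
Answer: $\frac{2126}{9225} \approx 0.23046$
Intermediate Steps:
$d = -4250$ ($d = 70 - 4320 = -4250$)
$\frac{d + P{\left(W{\left(7,6 \right)} \right)}}{8992 - 27442} = \frac{-4250 - 2}{8992 - 27442} = - \frac{4252}{-18450} = \left(-4252\right) \left(- \frac{1}{18450}\right) = \frac{2126}{9225}$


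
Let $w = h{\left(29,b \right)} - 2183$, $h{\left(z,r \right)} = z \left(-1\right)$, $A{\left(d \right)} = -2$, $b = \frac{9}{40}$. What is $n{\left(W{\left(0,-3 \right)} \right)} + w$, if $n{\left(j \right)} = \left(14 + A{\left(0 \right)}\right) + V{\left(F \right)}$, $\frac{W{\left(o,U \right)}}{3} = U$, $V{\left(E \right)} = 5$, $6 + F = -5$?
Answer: $-2195$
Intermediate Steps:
$F = -11$ ($F = -6 - 5 = -11$)
$b = \frac{9}{40}$ ($b = 9 \cdot \frac{1}{40} = \frac{9}{40} \approx 0.225$)
$h{\left(z,r \right)} = - z$
$W{\left(o,U \right)} = 3 U$
$n{\left(j \right)} = 17$ ($n{\left(j \right)} = \left(14 - 2\right) + 5 = 12 + 5 = 17$)
$w = -2212$ ($w = \left(-1\right) 29 - 2183 = -29 - 2183 = -2212$)
$n{\left(W{\left(0,-3 \right)} \right)} + w = 17 - 2212 = -2195$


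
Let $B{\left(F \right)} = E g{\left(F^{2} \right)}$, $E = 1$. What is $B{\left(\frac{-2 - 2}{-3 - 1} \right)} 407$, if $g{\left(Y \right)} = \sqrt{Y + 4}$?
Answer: $407 \sqrt{5} \approx 910.08$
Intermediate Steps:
$g{\left(Y \right)} = \sqrt{4 + Y}$
$B{\left(F \right)} = \sqrt{4 + F^{2}}$ ($B{\left(F \right)} = 1 \sqrt{4 + F^{2}} = \sqrt{4 + F^{2}}$)
$B{\left(\frac{-2 - 2}{-3 - 1} \right)} 407 = \sqrt{4 + \left(\frac{-2 - 2}{-3 - 1}\right)^{2}} \cdot 407 = \sqrt{4 + \left(- \frac{4}{-4}\right)^{2}} \cdot 407 = \sqrt{4 + \left(\left(-4\right) \left(- \frac{1}{4}\right)\right)^{2}} \cdot 407 = \sqrt{4 + 1^{2}} \cdot 407 = \sqrt{4 + 1} \cdot 407 = \sqrt{5} \cdot 407 = 407 \sqrt{5}$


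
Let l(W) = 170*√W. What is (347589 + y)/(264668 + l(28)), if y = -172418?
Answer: 11590539557/17512085256 - 14889535*√7/17512085256 ≈ 0.65961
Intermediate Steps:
(347589 + y)/(264668 + l(28)) = (347589 - 172418)/(264668 + 170*√28) = 175171/(264668 + 170*(2*√7)) = 175171/(264668 + 340*√7)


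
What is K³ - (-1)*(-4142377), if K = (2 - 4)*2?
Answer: -4142441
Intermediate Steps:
K = -4 (K = -2*2 = -4)
K³ - (-1)*(-4142377) = (-4)³ - (-1)*(-4142377) = -64 - 1*4142377 = -64 - 4142377 = -4142441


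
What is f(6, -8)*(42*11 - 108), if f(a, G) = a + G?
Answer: -708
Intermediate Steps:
f(a, G) = G + a
f(6, -8)*(42*11 - 108) = (-8 + 6)*(42*11 - 108) = -2*(462 - 108) = -2*354 = -708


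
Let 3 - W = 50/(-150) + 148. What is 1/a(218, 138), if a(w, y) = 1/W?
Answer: -434/3 ≈ -144.67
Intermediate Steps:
W = -434/3 (W = 3 - (50/(-150) + 148) = 3 - (50*(-1/150) + 148) = 3 - (-⅓ + 148) = 3 - 1*443/3 = 3 - 443/3 = -434/3 ≈ -144.67)
a(w, y) = -3/434 (a(w, y) = 1/(-434/3) = -3/434)
1/a(218, 138) = 1/(-3/434) = -434/3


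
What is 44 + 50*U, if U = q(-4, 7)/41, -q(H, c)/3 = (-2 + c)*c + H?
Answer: -2846/41 ≈ -69.415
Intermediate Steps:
q(H, c) = -3*H - 3*c*(-2 + c) (q(H, c) = -3*((-2 + c)*c + H) = -3*(c*(-2 + c) + H) = -3*(H + c*(-2 + c)) = -3*H - 3*c*(-2 + c))
U = -93/41 (U = (-3*(-4) - 3*7² + 6*7)/41 = (12 - 3*49 + 42)*(1/41) = (12 - 147 + 42)*(1/41) = -93*1/41 = -93/41 ≈ -2.2683)
44 + 50*U = 44 + 50*(-93/41) = 44 - 4650/41 = -2846/41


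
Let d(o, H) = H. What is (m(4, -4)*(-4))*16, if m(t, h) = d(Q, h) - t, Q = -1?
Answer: 512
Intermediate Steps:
m(t, h) = h - t
(m(4, -4)*(-4))*16 = ((-4 - 1*4)*(-4))*16 = ((-4 - 4)*(-4))*16 = -8*(-4)*16 = 32*16 = 512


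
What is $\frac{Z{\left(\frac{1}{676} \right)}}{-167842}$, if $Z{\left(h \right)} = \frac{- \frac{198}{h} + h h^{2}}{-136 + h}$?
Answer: $- \frac{41347758786047}{7051392968087520} \approx -0.0058638$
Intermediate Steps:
$Z{\left(h \right)} = \frac{h^{3} - \frac{198}{h}}{-136 + h}$ ($Z{\left(h \right)} = \frac{- \frac{198}{h} + h^{3}}{-136 + h} = \frac{h^{3} - \frac{198}{h}}{-136 + h}$)
$\frac{Z{\left(\frac{1}{676} \right)}}{-167842} = \frac{\frac{1}{\frac{1}{676}} \frac{1}{-136 + \frac{1}{676}} \left(-198 + \left(\frac{1}{676}\right)^{4}\right)}{-167842} = \frac{\frac{1}{\frac{1}{676}} \left(-198 + \left(\frac{1}{676}\right)^{4}\right)}{-136 + \frac{1}{676}} \left(- \frac{1}{167842}\right) = \frac{676 \left(-198 + \frac{1}{208827064576}\right)}{- \frac{91935}{676}} \left(- \frac{1}{167842}\right) = 676 \left(- \frac{676}{91935}\right) \left(- \frac{41347758786047}{208827064576}\right) \left(- \frac{1}{167842}\right) = \frac{41347758786047}{42012088560} \left(- \frac{1}{167842}\right) = - \frac{41347758786047}{7051392968087520}$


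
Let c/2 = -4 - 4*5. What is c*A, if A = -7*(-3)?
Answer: -1008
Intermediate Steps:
A = 21
c = -48 (c = 2*(-4 - 4*5) = 2*(-4 - 20) = 2*(-24) = -48)
c*A = -48*21 = -1008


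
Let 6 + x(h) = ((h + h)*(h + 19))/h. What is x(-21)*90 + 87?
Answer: -813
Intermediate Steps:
x(h) = 32 + 2*h (x(h) = -6 + ((h + h)*(h + 19))/h = -6 + ((2*h)*(19 + h))/h = -6 + (2*h*(19 + h))/h = -6 + (38 + 2*h) = 32 + 2*h)
x(-21)*90 + 87 = (32 + 2*(-21))*90 + 87 = (32 - 42)*90 + 87 = -10*90 + 87 = -900 + 87 = -813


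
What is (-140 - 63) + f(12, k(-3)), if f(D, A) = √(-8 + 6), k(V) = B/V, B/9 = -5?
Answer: -203 + I*√2 ≈ -203.0 + 1.4142*I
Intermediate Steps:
B = -45 (B = 9*(-5) = -45)
k(V) = -45/V
f(D, A) = I*√2 (f(D, A) = √(-2) = I*√2)
(-140 - 63) + f(12, k(-3)) = (-140 - 63) + I*√2 = -203 + I*√2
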